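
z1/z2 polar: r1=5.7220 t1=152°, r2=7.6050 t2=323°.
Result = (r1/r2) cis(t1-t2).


r = 5.7220 / 7.6050 = 0.7524
theta = 152° - 323° = -171° = 189° (mod 360)

0.7524 cis(189°)


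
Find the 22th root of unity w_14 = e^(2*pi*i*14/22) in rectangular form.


Angle = 360*14/22 = 229.0909°
a = cos(229.0909°) = -0.6549
b = sin(229.0909°) = -0.7557

-0.6549 - 0.7557i


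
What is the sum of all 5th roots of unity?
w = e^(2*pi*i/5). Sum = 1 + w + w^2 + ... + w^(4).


The sum of all 5th roots of unity is 0.
Geometric series: (1 - w^5)/(1 - w) = (1-1)/(1-w) = 0 since w^5 = 1, w ≠ 1.
Alternatively: coefficient of z^4 in z^5 - 1 is 0.

0


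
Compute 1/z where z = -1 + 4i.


|z|^2 = 1+16 = 17
1/z = (-1 - 4i)/17

1/z = -0.0588 - 0.2353i


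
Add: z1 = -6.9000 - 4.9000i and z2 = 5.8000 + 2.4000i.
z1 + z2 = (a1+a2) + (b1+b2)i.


Real: -6.9 + 5.8 = -1.1
Imag: -4.9 + 2.4 = -2.5

-1.1000 - 2.5000i


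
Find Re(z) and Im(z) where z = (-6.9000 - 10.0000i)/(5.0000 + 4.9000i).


Multiply by conjugate: (-6.9000 - 10.0000i)(5.0000 - 4.9000i) / (5^2 + 4.9^2)
Numerator real = -6.9*5 - (10)*4.9 = -83.5
Numerator imag = -10*5 - (-6.9)*4.9 = -16.19
Denominator = 49.01
Re(z) = -83.5/49.01 = -1.7037
Im(z) = -16.19/49.01 = -0.3303

Re(z) = -1.7037, Im(z) = -0.3303


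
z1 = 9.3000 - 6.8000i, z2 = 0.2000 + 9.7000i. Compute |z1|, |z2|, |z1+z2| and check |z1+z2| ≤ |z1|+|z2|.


|z1| = sqrt(9.3^2 + (-6.8)^2) = sqrt(132.73) = 11.5209
|z2| = sqrt(0.2^2 + 9.7^2) = sqrt(94.13) = 9.7021
z1+z2 = 9.5000 + 2.9000i
|z1+z2| = sqrt(98.66) = 9.9328
|z1|+|z2| = 11.5209 + 9.7021 = 21.2230

|z1+z2| = 9.9328 ≤ |z1|+|z2| = 21.2230 (verified)


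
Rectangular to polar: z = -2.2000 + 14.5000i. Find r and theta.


r = sqrt(4.84+210.25) = sqrt(215.09) = 14.6659
theta = atan2(14.5, -2.2) = 98.6274 degrees

r = 14.6659, theta = 98.6274 degrees


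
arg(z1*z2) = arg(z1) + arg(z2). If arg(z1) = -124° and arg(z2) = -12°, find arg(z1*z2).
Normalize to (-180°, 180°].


arg(z1*z2) = -124° - 12° = -136°
Normalized to (-180°, 180°]: -136°

-136°


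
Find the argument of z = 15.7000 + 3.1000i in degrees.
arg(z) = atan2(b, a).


Re = 15.7, Im = 3.1
arg = atan2(3.1, 15.7) = 11.1695 degrees

arg(z) = 11.1695 degrees


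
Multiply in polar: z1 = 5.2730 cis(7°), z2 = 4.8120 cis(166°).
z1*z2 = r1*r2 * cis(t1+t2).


r = 5.2730 * 4.8120 = 25.3737
theta = 7° + 166° = 173° = 173° (mod 360)

25.3737 cis(173°)


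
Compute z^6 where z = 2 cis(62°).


r^6 = 2^6 = 64
n*theta = 6*62° = 372° = 12° (mod 360)
a = 64*cos(12°) = 62.6014
b = 64*sin(12°) = 13.3063

64 cis(12°) = 62.6014 + 13.3063i


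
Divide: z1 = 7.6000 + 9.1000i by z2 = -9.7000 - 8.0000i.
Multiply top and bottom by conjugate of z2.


Conjugate of z2 = -9.7000 + 8.0000i
Numerator: (7.6000 + 9.1000i)(-9.7000 + 8.0000i) = -146.5200 - 27.4700i
Denominator: (-9.7)^2 + (-8)^2 = 158.09
Result = (-146.5200 - 27.4700i)/158.09

-0.9268 - 0.1738i


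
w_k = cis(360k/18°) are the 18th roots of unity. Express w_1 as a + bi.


Angle = 360*1/18 = 20°
a = cos(20°) = 0.9397
b = sin(20°) = 0.3420

0.9397 + 0.3420i


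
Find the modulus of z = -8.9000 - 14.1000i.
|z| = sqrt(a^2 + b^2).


|z| = sqrt((-8.9)^2 + (-14.1)^2) = sqrt(79.21 + 198.81) = sqrt(278.02) = 16.6739

|z| = 16.6739


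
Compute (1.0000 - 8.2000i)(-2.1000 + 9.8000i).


Real = 1*(-2.1) - (-8.2)*9.8 = -2.1 - (-80.36) = 78.26
Imag = 1*9.8 - (2.1)*(-8.2) = 9.8 + 17.22 = 27.02

78.2600 + 27.0200i


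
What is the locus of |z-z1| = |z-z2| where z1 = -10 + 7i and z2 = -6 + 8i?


Equal distances means the locus is the perpendicular bisector of z1 and z2.
Midpoint = ((-10+(-6))/2, (7+8)/2) = (-8.0000, 7.5000)

Perpendicular bisector through (-8.0000, 7.5000)


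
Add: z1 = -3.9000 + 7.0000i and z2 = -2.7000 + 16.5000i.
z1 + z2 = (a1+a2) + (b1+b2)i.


Real: -3.9 - 2.7 = -6.6
Imag: 7 + 16.5 = 23.5

-6.6000 + 23.5000i


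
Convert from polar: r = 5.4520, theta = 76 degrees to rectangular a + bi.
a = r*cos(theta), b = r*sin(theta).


a = 5.4520*cos(76°) = 5.4520*0.241922 = 1.3190
b = 5.4520*sin(76°) = 5.4520*0.9703 = 5.2901

1.3190 + 5.2901i


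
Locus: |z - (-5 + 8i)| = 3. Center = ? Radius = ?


|z - z0| = r is a circle with center z0 and radius r.
Center = (-5, 8), radius = 3

Circle with center (-5, 8) and radius 3


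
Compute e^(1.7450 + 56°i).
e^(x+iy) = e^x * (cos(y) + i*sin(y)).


e^1.7450 = 5.7259
cos(56°) = 0.5592
sin(56°) = 0.82904
Real = 5.7259*0.5592 = 3.2019
Imag = 5.7259*0.82904 = 4.7470

3.2019 + 4.7470i


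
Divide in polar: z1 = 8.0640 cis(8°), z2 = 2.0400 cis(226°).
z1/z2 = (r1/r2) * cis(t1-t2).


r = 8.0640 / 2.0400 = 3.9529
theta = 8° - 226° = -218° = 142° (mod 360)

3.9529 cis(142°)


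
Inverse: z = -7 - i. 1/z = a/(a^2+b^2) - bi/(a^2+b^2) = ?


|z|^2 = 49+1 = 50
1/z = (-7 + 1i)/50

1/z = -0.1400 + 0.0200i


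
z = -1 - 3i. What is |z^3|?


|z| = sqrt(1+9) = sqrt(10) = 3.1623
|z^3| = |z|^3 = (sqrt(10))^3 = 10*sqrt(10)

|z^3| = 10*sqrt(10) ≈ 31.6228


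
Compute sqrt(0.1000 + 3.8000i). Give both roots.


|z| = sqrt(0.01+14.44) = 3.8013
sqrt((|z|+a)/2) = sqrt((3.8013+0.1)/2) = sqrt(1.9507) = 1.3967
sqrt((|z|-a)/2) = sqrt((3.8013-0.1)/2) = sqrt(1.8507) = 1.3604

±(1.3967 + 1.3604i) i.e. 1.3967 + 1.3604i and -1.3967 - 1.3604i


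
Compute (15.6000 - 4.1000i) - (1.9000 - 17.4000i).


Real: 15.6 - 1.9 = 13.7
Imag: -4.1 + 17.4 = 13.3

13.7000 + 13.3000i


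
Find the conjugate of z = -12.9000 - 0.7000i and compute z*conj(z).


z_bar = -12.9000 + 0.7000i
z*z_bar = (-12.9)^2 + (-0.7)^2 = 166.41 + 0.49 = 166.9

z_bar = -12.9000 + 0.7000i, z*z_bar = 166.9


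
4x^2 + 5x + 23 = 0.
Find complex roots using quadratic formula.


disc = 5^2 - 4*4*23 = 25 - 368 = -343
sqrt(|disc|) = sqrt(343) = 18.5203
Real part = -5/(2*4) = -0.6250
Imag part = 18.5203/(2*4) = 2.3150

-0.6250 ± 2.3150i


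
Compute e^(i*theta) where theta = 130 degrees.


cos(130°) = -0.6428
sin(130°) = 0.7660

e^(i*130°) = -0.6428 + 0.7660i


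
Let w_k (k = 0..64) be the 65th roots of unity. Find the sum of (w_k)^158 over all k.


The roots are w_k = w^k with w = e^(2*pi*i/65), and (w^k)^158 = (w^158)^k.
So S = 1 + u + u^2 + ... + u^(64) with u = w^158.
158 = 2*65 + 28, so 158 is not a multiple of 65: u = (w^65)^2 * w^28 = w^28 ≠ 1 (w is a primitive 65th root), while u^65 = (w^65)^158 = 1.
Geometric series: S = (1 - u^65)/(1 - u) = (1 - 1)/(1 - u) = 0

S = 0


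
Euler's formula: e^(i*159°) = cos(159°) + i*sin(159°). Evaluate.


cos(159°) = -0.9336
sin(159°) = 0.3584

e^(i*159°) = -0.9336 + 0.3584i


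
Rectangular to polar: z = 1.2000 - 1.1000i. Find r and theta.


r = sqrt(1.44+1.21) = sqrt(2.65) = 1.6279
theta = atan2(-1.1, 1.2) = -42.5104 degrees

r = 1.6279, theta = -42.5104 degrees


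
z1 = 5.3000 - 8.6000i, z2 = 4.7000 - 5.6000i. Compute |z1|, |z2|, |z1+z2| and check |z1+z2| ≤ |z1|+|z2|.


|z1| = sqrt(5.3^2 + (-8.6)^2) = sqrt(102.05) = 10.1020
|z2| = sqrt(4.7^2 + (-5.6)^2) = sqrt(53.45) = 7.3110
z1+z2 = 10.0000 - 14.2000i
|z1+z2| = sqrt(301.64) = 17.3678
|z1|+|z2| = 10.1020 + 7.3110 = 17.4130

|z1+z2| = 17.3678 ≤ |z1|+|z2| = 17.4130 (verified)


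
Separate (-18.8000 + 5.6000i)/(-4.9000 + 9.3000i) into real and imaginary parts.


Multiply by conjugate: (-18.8000 + 5.6000i)(-4.9000 - 9.3000i) / ((-4.9)^2 + 9.3^2)
Numerator real = -18.8*(-4.9) + 5.6*9.3 = 144.2
Numerator imag = 5.6*(-4.9) - (-18.8)*9.3 = 147.4
Denominator = 110.5
Re(z) = 144.2/110.5 = 1.3050
Im(z) = 147.4/110.5 = 1.3339

Re(z) = 1.3050, Im(z) = 1.3339


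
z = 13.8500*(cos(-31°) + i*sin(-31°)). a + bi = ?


a = 13.8500*cos(-31°) = 13.8500*0.85717 = 11.8718
b = 13.8500*sin(-31°) = 13.8500*(-0.51504) = -7.1333

11.8718 - 7.1333i


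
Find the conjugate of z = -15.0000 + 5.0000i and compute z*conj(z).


z_bar = -15.0000 - 5.0000i
z*z_bar = (-15)^2 + 5^2 = 225 + 25 = 250

z_bar = -15.0000 - 5.0000i, z*z_bar = 250


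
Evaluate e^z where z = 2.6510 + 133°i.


e^2.6510 = 14.1682
cos(133°) = -0.682
sin(133°) = 0.731354
Real = 14.1682*(-0.682) = -9.6627
Imag = 14.1682*0.731354 = 10.3620

-9.6627 + 10.3620i


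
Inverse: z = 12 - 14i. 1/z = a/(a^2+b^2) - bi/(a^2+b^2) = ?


|z|^2 = 144+196 = 340
1/z = (12 + 14i)/340

1/z = 0.0353 + 0.0412i


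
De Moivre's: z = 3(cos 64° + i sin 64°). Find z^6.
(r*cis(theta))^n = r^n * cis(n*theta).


r^6 = 3^6 = 729
n*theta = 6*64° = 384° = 24° (mod 360)
a = 729*cos(24°) = 665.9746
b = 729*sin(24°) = 296.5110

729 cis(24°) = 665.9746 + 296.5110i


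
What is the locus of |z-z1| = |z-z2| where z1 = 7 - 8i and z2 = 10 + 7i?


Equal distances means the locus is the perpendicular bisector of z1 and z2.
Midpoint = ((7+10)/2, (-8+7)/2) = (8.5000, -0.5000)

Perpendicular bisector through (8.5000, -0.5000)


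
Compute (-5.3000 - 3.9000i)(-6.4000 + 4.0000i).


Real = -5.3*(-6.4) - (-3.9)*4 = 33.92 - (-15.6) = 49.52
Imag = -5.3*4 - (6.4)*(-3.9) = -21.2 + 24.96 = 3.76

49.5200 + 3.7600i


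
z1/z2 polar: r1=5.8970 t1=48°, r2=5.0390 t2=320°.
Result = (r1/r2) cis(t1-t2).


r = 5.8970 / 5.0390 = 1.1703
theta = 48° - 320° = -272° = 88° (mod 360)

1.1703 cis(88°)


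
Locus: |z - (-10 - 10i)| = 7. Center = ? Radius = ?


|z - z0| = r is a circle with center z0 and radius r.
Center = (-10, -10), radius = 7

Circle with center (-10, -10) and radius 7


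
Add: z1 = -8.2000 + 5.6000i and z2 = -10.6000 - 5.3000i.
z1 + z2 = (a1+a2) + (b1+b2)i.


Real: -8.2 - 10.6 = -18.8
Imag: 5.6 - 5.3 = 0.3

-18.8000 + 0.3000i


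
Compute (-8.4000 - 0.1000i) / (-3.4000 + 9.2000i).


Conjugate of z2 = -3.4000 - 9.2000i
Numerator: (-8.4000 - 0.1000i)(-3.4000 - 9.2000i) = 27.6400 + 77.6200i
Denominator: (-3.4)^2 + 9.2^2 = 96.2
Result = (27.6400 + 77.6200i)/96.2

0.2873 + 0.8069i


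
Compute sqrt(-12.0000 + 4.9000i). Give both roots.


|z| = sqrt(144+24.01) = 12.9619
sqrt((|z|+a)/2) = sqrt((12.9619+(-12))/2) = sqrt(0.4809) = 0.6935
sqrt((|z|-a)/2) = sqrt((12.9619-(-12))/2) = sqrt(12.4809) = 3.5328

±(0.6935 + 3.5328i) i.e. 0.6935 + 3.5328i and -0.6935 - 3.5328i


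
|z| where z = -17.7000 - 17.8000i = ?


|z| = sqrt((-17.7)^2 + (-17.8)^2) = sqrt(313.29 + 316.84) = sqrt(630.13) = 25.1024

|z| = 25.1024


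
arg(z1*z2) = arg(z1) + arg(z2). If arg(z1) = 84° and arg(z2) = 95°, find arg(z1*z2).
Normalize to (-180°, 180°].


arg(z1*z2) = 84° + 95° = 179°
Normalized to (-180°, 180°]: 179°

179°


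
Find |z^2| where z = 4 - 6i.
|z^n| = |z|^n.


|z| = sqrt(16+36) = sqrt(52) = 7.2111
|z^2| = |z|^2 = (sqrt(52))^2 = 52

|z^2| = 52


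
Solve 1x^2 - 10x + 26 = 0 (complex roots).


disc = (-10)^2 - 4*1*26 = 100 - 104 = -4
sqrt(|disc|) = sqrt(4) = 2.0000
Real part = 10/(2*1) = 5.0000
Imag part = 2.0000/(2*1) = 1.0000

5.0000 ± 1.0000i


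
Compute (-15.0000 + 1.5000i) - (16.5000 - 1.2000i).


Real: -15 - 16.5 = -31.5
Imag: 1.5 + 1.2 = 2.7

-31.5000 + 2.7000i


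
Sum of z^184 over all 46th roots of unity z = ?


The roots are w_k = w^k with w = e^(2*pi*i/46), and (w^k)^184 = (w^184)^k.
So S = 1 + u + u^2 + ... + u^(45) with u = w^184.
184 = 4*46 + 0, so 184 is a multiple of 46 and u = (w^46)^4 = 1.
Every one of the 46 terms equals 1: S = 46

S = 46


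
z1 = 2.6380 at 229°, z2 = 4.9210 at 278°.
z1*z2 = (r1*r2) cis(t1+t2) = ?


r = 2.6380 * 4.9210 = 12.9816
theta = 229° + 278° = 507° = 147° (mod 360)

12.9816 cis(147°)


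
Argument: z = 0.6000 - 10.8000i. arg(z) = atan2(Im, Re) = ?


Re = 0.6, Im = -10.8
arg = atan2(-10.8, 0.6) = -86.8202 degrees

arg(z) = -86.8202 degrees


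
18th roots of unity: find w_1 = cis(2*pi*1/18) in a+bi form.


Angle = 360*1/18 = 20°
a = cos(20°) = 0.9397
b = sin(20°) = 0.3420

0.9397 + 0.3420i


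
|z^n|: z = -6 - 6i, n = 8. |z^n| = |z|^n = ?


|z| = sqrt(36+36) = sqrt(72) = 8.4853
|z^8| = |z|^8 = (sqrt(72))^8 = 72^4 = 26873856

|z^8| = 26873856


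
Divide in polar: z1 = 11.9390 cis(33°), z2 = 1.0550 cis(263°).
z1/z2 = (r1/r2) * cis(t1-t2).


r = 11.9390 / 1.0550 = 11.3166
theta = 33° - 263° = -230° = 130° (mod 360)

11.3166 cis(130°)


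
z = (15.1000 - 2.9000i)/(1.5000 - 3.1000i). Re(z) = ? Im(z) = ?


Multiply by conjugate: (15.1000 - 2.9000i)(1.5000 + 3.1000i) / (1.5^2 + (-3.1)^2)
Numerator real = 15.1*1.5 - (2.9)*(-3.1) = 31.64
Numerator imag = -2.9*1.5 - 15.1*(-3.1) = 42.46
Denominator = 11.86
Re(z) = 31.64/11.86 = 2.6678
Im(z) = 42.46/11.86 = 3.5801

Re(z) = 2.6678, Im(z) = 3.5801


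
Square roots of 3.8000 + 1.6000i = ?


|z| = sqrt(14.44+2.56) = 4.1231
sqrt((|z|+a)/2) = sqrt((4.1231+3.8)/2) = sqrt(3.9616) = 1.9904
sqrt((|z|-a)/2) = sqrt((4.1231-3.8)/2) = sqrt(0.1616) = 0.4019

±(1.9904 + 0.4019i) i.e. 1.9904 + 0.4019i and -1.9904 - 0.4019i


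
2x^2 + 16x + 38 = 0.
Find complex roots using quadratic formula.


disc = 16^2 - 4*2*38 = 256 - 304 = -48
sqrt(|disc|) = sqrt(48) = 6.9282
Real part = -16/(2*2) = -4.0000
Imag part = 6.9282/(2*2) = 1.7321

-4.0000 ± 1.7321i


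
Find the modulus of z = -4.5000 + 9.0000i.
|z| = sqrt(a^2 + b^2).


|z| = sqrt((-4.5)^2 + 9^2) = sqrt(20.25 + 81) = sqrt(101.25) = 10.0623

|z| = 10.0623


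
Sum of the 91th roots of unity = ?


The sum of all 91th roots of unity is 0.
Geometric series: (1 - w^91)/(1 - w) = (1-1)/(1-w) = 0 since w^91 = 1, w ≠ 1.
Alternatively: coefficient of z^90 in z^91 - 1 is 0.

0


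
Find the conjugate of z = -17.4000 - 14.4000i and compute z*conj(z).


z_bar = -17.4000 + 14.4000i
z*z_bar = (-17.4)^2 + (-14.4)^2 = 302.76 + 207.36 = 510.12

z_bar = -17.4000 + 14.4000i, z*z_bar = 510.12


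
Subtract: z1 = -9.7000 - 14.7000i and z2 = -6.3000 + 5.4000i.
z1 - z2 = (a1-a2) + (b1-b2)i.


Real: -9.7 + 6.3 = -3.4
Imag: -14.7 - 5.4 = -20.1

-3.4000 - 20.1000i


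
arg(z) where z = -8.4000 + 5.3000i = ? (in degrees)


Re = -8.4, Im = 5.3
arg = atan2(5.3, -8.4) = 147.7500 degrees

arg(z) = 147.7500 degrees


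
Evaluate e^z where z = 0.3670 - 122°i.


e^0.3670 = 1.4434
cos(-122°) = -0.5299
sin(-122°) = -0.84805
Real = 1.4434*(-0.5299) = -0.7649
Imag = 1.4434*(-0.84805) = -1.2241

-0.7649 - 1.2241i


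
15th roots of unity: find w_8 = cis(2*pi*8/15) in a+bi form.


Angle = 360*8/15 = 192°
a = cos(192°) = -0.9781
b = sin(192°) = -0.2079

-0.9781 - 0.2079i


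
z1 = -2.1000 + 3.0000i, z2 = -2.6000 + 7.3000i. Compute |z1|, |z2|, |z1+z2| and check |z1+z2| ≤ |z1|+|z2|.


|z1| = sqrt((-2.1)^2 + 3^2) = sqrt(13.41) = 3.6620
|z2| = sqrt((-2.6)^2 + 7.3^2) = sqrt(60.05) = 7.7492
z1+z2 = -4.7000 + 10.3000i
|z1+z2| = sqrt(128.18) = 11.3217
|z1|+|z2| = 3.6620 + 7.7492 = 11.4112

|z1+z2| = 11.3217 ≤ |z1|+|z2| = 11.4112 (verified)


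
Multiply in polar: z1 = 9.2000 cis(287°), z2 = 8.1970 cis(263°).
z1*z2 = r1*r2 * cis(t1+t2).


r = 9.2000 * 8.1970 = 75.4124
theta = 287° + 263° = 550° = 190° (mod 360)

75.4124 cis(190°)


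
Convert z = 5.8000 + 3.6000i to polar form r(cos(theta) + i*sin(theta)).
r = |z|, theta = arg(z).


r = sqrt(33.64+12.96) = sqrt(46.6) = 6.8264
theta = atan2(3.6, 5.8) = 31.8274 degrees

r = 6.8264, theta = 31.8274 degrees


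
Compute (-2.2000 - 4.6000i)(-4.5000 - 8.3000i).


Real = -2.2*(-4.5) - (-4.6)*(-8.3) = 9.9 - 38.18 = -28.28
Imag = -2.2*(-8.3) - (4.5)*(-4.6) = 18.26 + 20.7 = 38.96

-28.2800 + 38.9600i


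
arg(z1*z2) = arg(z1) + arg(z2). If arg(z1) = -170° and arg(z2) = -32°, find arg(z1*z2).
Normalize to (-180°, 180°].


arg(z1*z2) = -170° - 32° = -202°
Normalized to (-180°, 180°]: 158°

158°


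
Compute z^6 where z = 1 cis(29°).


r^6 = 1^6 = 1
n*theta = 6*29° = 174° = 174° (mod 360)
a = 1*cos(174°) = -0.9945
b = 1*sin(174°) = 0.1045

1 cis(174°) = -0.9945 + 0.1045i


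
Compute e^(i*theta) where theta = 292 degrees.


cos(292°) = 0.3746
sin(292°) = -0.9272

e^(i*292°) = 0.3746 - 0.9272i


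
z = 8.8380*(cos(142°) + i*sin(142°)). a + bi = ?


a = 8.8380*cos(142°) = 8.8380*(-0.78801) = -6.9644
b = 8.8380*sin(142°) = 8.8380*0.61566 = 5.4412

-6.9644 + 5.4412i


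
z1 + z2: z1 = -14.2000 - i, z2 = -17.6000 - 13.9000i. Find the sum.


Real: -14.2 - 17.6 = -31.8
Imag: -1 - 13.9 = -14.9

-31.8000 - 14.9000i


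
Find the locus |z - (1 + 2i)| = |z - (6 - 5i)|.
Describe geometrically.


Equal distances means the locus is the perpendicular bisector of z1 and z2.
Midpoint = ((1+6)/2, (2+(-5))/2) = (3.5000, -1.5000)

Perpendicular bisector through (3.5000, -1.5000)


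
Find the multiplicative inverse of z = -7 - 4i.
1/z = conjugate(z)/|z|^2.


|z|^2 = 49+16 = 65
1/z = (-7 + 4i)/65

1/z = -0.1077 + 0.0615i


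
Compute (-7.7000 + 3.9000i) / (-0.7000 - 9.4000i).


Conjugate of z2 = -0.7000 + 9.4000i
Numerator: (-7.7000 + 3.9000i)(-0.7000 + 9.4000i) = -31.2700 - 75.1100i
Denominator: (-0.7)^2 + (-9.4)^2 = 88.85
Result = (-31.2700 - 75.1100i)/88.85

-0.3519 - 0.8454i


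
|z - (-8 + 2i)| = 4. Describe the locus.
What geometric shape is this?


|z - z0| = r is a circle with center z0 and radius r.
Center = (-8, 2), radius = 4

Circle with center (-8, 2) and radius 4


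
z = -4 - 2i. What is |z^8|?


|z| = sqrt(16+4) = sqrt(20) = 4.4721
|z^8| = |z|^8 = (sqrt(20))^8 = 20^4 = 160000

|z^8| = 160000


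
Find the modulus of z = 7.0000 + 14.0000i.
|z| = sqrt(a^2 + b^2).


|z| = sqrt(7^2 + 14^2) = sqrt(49 + 196) = sqrt(245) = 15.6525

|z| = 15.6525


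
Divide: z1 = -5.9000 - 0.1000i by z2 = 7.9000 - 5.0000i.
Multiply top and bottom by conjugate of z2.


Conjugate of z2 = 7.9000 + 5.0000i
Numerator: (-5.9000 - 0.1000i)(7.9000 + 5.0000i) = -46.1100 - 30.2900i
Denominator: 7.9^2 + (-5)^2 = 87.41
Result = (-46.1100 - 30.2900i)/87.41

-0.5275 - 0.3465i


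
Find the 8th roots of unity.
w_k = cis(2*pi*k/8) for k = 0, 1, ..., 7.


The 8th roots of unity are cis(360k/8°) for k=0..7
Angle step = 360/8 = 45°
Primitive root: cis(45°)
Primitive root = 0.7071 + 0.7071i

8 roots at angles: 0°, 45°, 90°, 135°, 180°, 225°, 270°, 315°


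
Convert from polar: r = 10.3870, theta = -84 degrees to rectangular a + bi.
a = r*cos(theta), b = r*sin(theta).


a = 10.3870*cos(-84°) = 10.3870*0.104528 = 1.0857
b = 10.3870*sin(-84°) = 10.3870*(-0.99452) = -10.3301

1.0857 - 10.3301i


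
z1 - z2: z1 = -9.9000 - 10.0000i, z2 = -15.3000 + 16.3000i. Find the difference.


Real: -9.9 + 15.3 = 5.4
Imag: -10 - 16.3 = -26.3

5.4000 - 26.3000i


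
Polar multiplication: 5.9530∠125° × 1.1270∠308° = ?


r = 5.9530 * 1.1270 = 6.7090
theta = 125° + 308° = 433° = 73° (mod 360)

6.7090 cis(73°)


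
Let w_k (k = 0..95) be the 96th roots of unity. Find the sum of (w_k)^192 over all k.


The roots are w_k = w^k with w = e^(2*pi*i/96), and (w^k)^192 = (w^192)^k.
So S = 1 + u + u^2 + ... + u^(95) with u = w^192.
192 = 2*96 + 0, so 192 is a multiple of 96 and u = (w^96)^2 = 1.
Every one of the 96 terms equals 1: S = 96

S = 96


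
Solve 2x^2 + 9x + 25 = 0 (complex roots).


disc = 9^2 - 4*2*25 = 81 - 200 = -119
sqrt(|disc|) = sqrt(119) = 10.9087
Real part = -9/(2*2) = -2.2500
Imag part = 10.9087/(2*2) = 2.7272

-2.2500 ± 2.7272i


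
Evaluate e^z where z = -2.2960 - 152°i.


e^-2.2960 = 0.1007
cos(-152°) = -0.8829
sin(-152°) = -0.4695
Real = 0.1007*(-0.8829) = -0.0889
Imag = 0.1007*(-0.4695) = -0.0473

-0.0889 - 0.0473i


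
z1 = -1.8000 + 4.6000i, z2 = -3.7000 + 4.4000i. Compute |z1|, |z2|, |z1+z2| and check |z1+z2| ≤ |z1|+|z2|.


|z1| = sqrt((-1.8)^2 + 4.6^2) = sqrt(24.4) = 4.9396
|z2| = sqrt((-3.7)^2 + 4.4^2) = sqrt(33.05) = 5.7489
z1+z2 = -5.5000 + 9.0000i
|z1+z2| = sqrt(111.25) = 10.5475
|z1|+|z2| = 4.9396 + 5.7489 = 10.6885

|z1+z2| = 10.5475 ≤ |z1|+|z2| = 10.6885 (verified)


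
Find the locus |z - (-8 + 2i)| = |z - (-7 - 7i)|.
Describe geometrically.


Equal distances means the locus is the perpendicular bisector of z1 and z2.
Midpoint = ((-8+(-7))/2, (2+(-7))/2) = (-7.5000, -2.5000)

Perpendicular bisector through (-7.5000, -2.5000)


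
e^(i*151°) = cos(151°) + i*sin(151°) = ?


cos(151°) = -0.8746
sin(151°) = 0.4848

e^(i*151°) = -0.8746 + 0.4848i


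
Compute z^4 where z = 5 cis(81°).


r^4 = 5^4 = 625
n*theta = 4*81° = 324° = 324° (mod 360)
a = 625*cos(324°) = 505.6356
b = 625*sin(324°) = -367.3658

625 cis(324°) = 505.6356 - 367.3658i


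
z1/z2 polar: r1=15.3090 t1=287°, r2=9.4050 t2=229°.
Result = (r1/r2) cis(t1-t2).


r = 15.3090 / 9.4050 = 1.6278
theta = 287° - 229° = 58° = 58° (mod 360)

1.6278 cis(58°)


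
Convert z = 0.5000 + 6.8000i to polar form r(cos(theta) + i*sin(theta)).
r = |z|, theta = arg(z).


r = sqrt(0.25+46.24) = sqrt(46.49) = 6.8184
theta = atan2(6.8, 0.5) = 85.7946 degrees

r = 6.8184, theta = 85.7946 degrees


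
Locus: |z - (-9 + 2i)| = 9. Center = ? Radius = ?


|z - z0| = r is a circle with center z0 and radius r.
Center = (-9, 2), radius = 9

Circle with center (-9, 2) and radius 9


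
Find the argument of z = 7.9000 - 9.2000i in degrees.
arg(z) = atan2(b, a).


Re = 7.9, Im = -9.2
arg = atan2(-9.2, 7.9) = -49.3475 degrees

arg(z) = -49.3475 degrees


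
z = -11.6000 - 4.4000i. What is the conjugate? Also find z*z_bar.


z_bar = -11.6000 + 4.4000i
z*z_bar = (-11.6)^2 + (-4.4)^2 = 134.56 + 19.36 = 153.92

z_bar = -11.6000 + 4.4000i, z*z_bar = 153.92


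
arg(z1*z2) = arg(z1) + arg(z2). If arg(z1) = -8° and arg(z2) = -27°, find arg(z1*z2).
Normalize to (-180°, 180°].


arg(z1*z2) = -8° - 27° = -35°
Normalized to (-180°, 180°]: -35°

-35°


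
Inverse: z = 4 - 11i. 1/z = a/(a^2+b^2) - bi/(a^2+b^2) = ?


|z|^2 = 16+121 = 137
1/z = (4 + 11i)/137

1/z = 0.0292 + 0.0803i


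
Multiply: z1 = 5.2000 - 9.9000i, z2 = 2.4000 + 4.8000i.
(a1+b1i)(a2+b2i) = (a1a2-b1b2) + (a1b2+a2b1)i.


Real = 5.2*2.4 - (-9.9)*4.8 = 12.48 - (-47.52) = 60
Imag = 5.2*4.8 + 2.4*(-9.9) = 24.96 - (23.76) = 1.2

60.0000 + 1.2000i


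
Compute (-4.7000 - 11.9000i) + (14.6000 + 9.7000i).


Real: -4.7 + 14.6 = 9.9
Imag: -11.9 + 9.7 = -2.2

9.9000 - 2.2000i


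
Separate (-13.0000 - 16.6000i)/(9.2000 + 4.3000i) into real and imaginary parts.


Multiply by conjugate: (-13.0000 - 16.6000i)(9.2000 - 4.3000i) / (9.2^2 + 4.3^2)
Numerator real = -13*9.2 - (16.6)*4.3 = -190.98
Numerator imag = -16.6*9.2 - (-13)*4.3 = -96.82
Denominator = 103.13
Re(z) = -190.98/103.13 = -1.8518
Im(z) = -96.82/103.13 = -0.9388

Re(z) = -1.8518, Im(z) = -0.9388


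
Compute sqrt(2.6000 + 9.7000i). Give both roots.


|z| = sqrt(6.76+94.09) = 10.0424
sqrt((|z|+a)/2) = sqrt((10.0424+2.6)/2) = sqrt(6.3212) = 2.5142
sqrt((|z|-a)/2) = sqrt((10.0424-2.6)/2) = sqrt(3.7212) = 1.9290

±(2.5142 + 1.9290i) i.e. 2.5142 + 1.9290i and -2.5142 - 1.9290i


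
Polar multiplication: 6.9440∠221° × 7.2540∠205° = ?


r = 6.9440 * 7.2540 = 50.3718
theta = 221° + 205° = 426° = 66° (mod 360)

50.3718 cis(66°)


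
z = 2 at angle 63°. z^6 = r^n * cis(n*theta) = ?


r^6 = 2^6 = 64
n*theta = 6*63° = 378° = 18° (mod 360)
a = 64*cos(18°) = 60.8676
b = 64*sin(18°) = 19.7771

64 cis(18°) = 60.8676 + 19.7771i


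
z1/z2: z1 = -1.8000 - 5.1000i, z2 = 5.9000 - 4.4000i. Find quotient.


Conjugate of z2 = 5.9000 + 4.4000i
Numerator: (-1.8000 - 5.1000i)(5.9000 + 4.4000i) = 11.8200 - 38.0100i
Denominator: 5.9^2 + (-4.4)^2 = 54.17
Result = (11.8200 - 38.0100i)/54.17

0.2182 - 0.7017i


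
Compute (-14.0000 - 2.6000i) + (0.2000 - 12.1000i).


Real: -14 + 0.2 = -13.8
Imag: -2.6 - 12.1 = -14.7

-13.8000 - 14.7000i


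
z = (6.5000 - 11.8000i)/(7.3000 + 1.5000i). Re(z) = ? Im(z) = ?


Multiply by conjugate: (6.5000 - 11.8000i)(7.3000 - 1.5000i) / (7.3^2 + 1.5^2)
Numerator real = 6.5*7.3 - (11.8)*1.5 = 29.75
Numerator imag = -11.8*7.3 - 6.5*1.5 = -95.89
Denominator = 55.54
Re(z) = 29.75/55.54 = 0.5356
Im(z) = -95.89/55.54 = -1.7265

Re(z) = 0.5356, Im(z) = -1.7265


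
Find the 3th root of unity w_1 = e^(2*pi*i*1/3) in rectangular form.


Angle = 360*1/3 = 120°
a = cos(120°) = -0.5000
b = sin(120°) = 0.8660

-0.5000 + 0.8660i


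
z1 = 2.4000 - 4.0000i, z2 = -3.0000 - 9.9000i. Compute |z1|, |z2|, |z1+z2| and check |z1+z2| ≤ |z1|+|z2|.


|z1| = sqrt(2.4^2 + (-4)^2) = sqrt(21.76) = 4.6648
|z2| = sqrt((-3)^2 + (-9.9)^2) = sqrt(107.01) = 10.3446
z1+z2 = -0.6000 - 13.9000i
|z1+z2| = sqrt(193.57) = 13.9129
|z1|+|z2| = 4.6648 + 10.3446 = 15.0094

|z1+z2| = 13.9129 ≤ |z1|+|z2| = 15.0094 (verified)


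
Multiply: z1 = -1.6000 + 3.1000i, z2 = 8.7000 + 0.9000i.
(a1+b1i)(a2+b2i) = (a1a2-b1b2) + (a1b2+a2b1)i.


Real = -1.6*8.7 - 3.1*0.9 = -13.92 - 2.79 = -16.71
Imag = -1.6*0.9 + 8.7*3.1 = -1.44 + 26.97 = 25.53

-16.7100 + 25.5300i


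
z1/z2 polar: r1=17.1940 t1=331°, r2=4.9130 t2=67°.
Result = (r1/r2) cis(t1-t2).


r = 17.1940 / 4.9130 = 3.4997
theta = 331° - 67° = 264° = 264° (mod 360)

3.4997 cis(264°)


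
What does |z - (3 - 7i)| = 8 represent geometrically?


|z - z0| = r is a circle with center z0 and radius r.
Center = (3, -7), radius = 8

Circle with center (3, -7) and radius 8


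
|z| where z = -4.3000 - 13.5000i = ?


|z| = sqrt((-4.3)^2 + (-13.5)^2) = sqrt(18.49 + 182.25) = sqrt(200.74) = 14.1683

|z| = 14.1683


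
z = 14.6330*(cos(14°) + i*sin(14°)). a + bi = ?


a = 14.6330*cos(14°) = 14.6330*0.970296 = 14.1983
b = 14.6330*sin(14°) = 14.6330*0.24192 = 3.5400

14.1983 + 3.5400i


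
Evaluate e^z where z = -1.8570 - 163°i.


e^-1.8570 = 0.15614
cos(-163°) = -0.9563
sin(-163°) = -0.2924
Real = 0.15614*(-0.9563) = -0.1493
Imag = 0.15614*(-0.2924) = -0.0457

-0.1493 - 0.0457i


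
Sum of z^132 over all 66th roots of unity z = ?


The roots are w_k = w^k with w = e^(2*pi*i/66), and (w^k)^132 = (w^132)^k.
So S = 1 + u + u^2 + ... + u^(65) with u = w^132.
132 = 2*66 + 0, so 132 is a multiple of 66 and u = (w^66)^2 = 1.
Every one of the 66 terms equals 1: S = 66

S = 66


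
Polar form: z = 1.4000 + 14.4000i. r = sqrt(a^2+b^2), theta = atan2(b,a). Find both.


r = sqrt(1.96+207.36) = sqrt(209.32) = 14.4679
theta = atan2(14.4, 1.4) = 84.4470 degrees

r = 14.4679, theta = 84.4470 degrees


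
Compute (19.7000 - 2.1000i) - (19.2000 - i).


Real: 19.7 - 19.2 = 0.5
Imag: -2.1 + 1 = -1.1

0.5000 - 1.1000i


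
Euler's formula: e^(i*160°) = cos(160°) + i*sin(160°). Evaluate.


cos(160°) = -0.9397
sin(160°) = 0.3420

e^(i*160°) = -0.9397 + 0.3420i


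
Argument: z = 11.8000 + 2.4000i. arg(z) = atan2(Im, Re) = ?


Re = 11.8, Im = 2.4
arg = atan2(2.4, 11.8) = 11.4966 degrees

arg(z) = 11.4966 degrees


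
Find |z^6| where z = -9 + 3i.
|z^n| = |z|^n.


|z| = sqrt(81+9) = sqrt(90) = 9.4868
|z^6| = |z|^6 = (sqrt(90))^6 = 90^3 = 729000

|z^6| = 729000


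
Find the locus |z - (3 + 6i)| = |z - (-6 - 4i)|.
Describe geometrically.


Equal distances means the locus is the perpendicular bisector of z1 and z2.
Midpoint = ((3+(-6))/2, (6+(-4))/2) = (-1.5000, 1.0000)

Perpendicular bisector through (-1.5000, 1.0000)


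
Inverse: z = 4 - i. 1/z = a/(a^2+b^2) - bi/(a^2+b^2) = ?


|z|^2 = 16+1 = 17
1/z = (4 + 1i)/17

1/z = 0.2353 + 0.0588i


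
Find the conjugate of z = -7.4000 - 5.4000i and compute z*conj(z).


z_bar = -7.4000 + 5.4000i
z*z_bar = (-7.4)^2 + (-5.4)^2 = 54.76 + 29.16 = 83.92

z_bar = -7.4000 + 5.4000i, z*z_bar = 83.92


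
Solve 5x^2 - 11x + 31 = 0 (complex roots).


disc = (-11)^2 - 4*5*31 = 121 - 620 = -499
sqrt(|disc|) = sqrt(499) = 22.3383
Real part = 11/(2*5) = 1.1000
Imag part = 22.3383/(2*5) = 2.2338

1.1000 ± 2.2338i


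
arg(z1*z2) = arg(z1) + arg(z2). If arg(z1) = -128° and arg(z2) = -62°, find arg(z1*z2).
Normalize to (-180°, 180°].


arg(z1*z2) = -128° - 62° = -190°
Normalized to (-180°, 180°]: 170°

170°


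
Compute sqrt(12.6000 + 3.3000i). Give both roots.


|z| = sqrt(158.76+10.89) = 13.0250
sqrt((|z|+a)/2) = sqrt((13.0250+12.6)/2) = sqrt(12.8125) = 3.5795
sqrt((|z|-a)/2) = sqrt((13.0250-12.6)/2) = sqrt(0.2125) = 0.4610

±(3.5795 + 0.4610i) i.e. 3.5795 + 0.4610i and -3.5795 - 0.4610i


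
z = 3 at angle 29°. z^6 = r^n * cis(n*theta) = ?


r^6 = 3^6 = 729
n*theta = 6*29° = 174° = 174° (mod 360)
a = 729*cos(174°) = -725.0065
b = 729*sin(174°) = 76.2012

729 cis(174°) = -725.0065 + 76.2012i


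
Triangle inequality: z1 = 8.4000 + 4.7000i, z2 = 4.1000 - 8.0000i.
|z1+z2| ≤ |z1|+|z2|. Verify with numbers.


|z1| = sqrt(8.4^2 + 4.7^2) = sqrt(92.65) = 9.6255
|z2| = sqrt(4.1^2 + (-8)^2) = sqrt(80.81) = 8.9894
z1+z2 = 12.5000 - 3.3000i
|z1+z2| = sqrt(167.14) = 12.9283
|z1|+|z2| = 9.6255 + 8.9894 = 18.6149

|z1+z2| = 12.9283 ≤ |z1|+|z2| = 18.6149 (verified)


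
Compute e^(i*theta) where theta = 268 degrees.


cos(268°) = -0.0349
sin(268°) = -0.9994

e^(i*268°) = -0.0349 - 0.9994i


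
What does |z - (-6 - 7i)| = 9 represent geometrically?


|z - z0| = r is a circle with center z0 and radius r.
Center = (-6, -7), radius = 9

Circle with center (-6, -7) and radius 9


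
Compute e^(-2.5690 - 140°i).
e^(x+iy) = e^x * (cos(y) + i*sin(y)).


e^-2.5690 = 0.0766
cos(-140°) = -0.766
sin(-140°) = -0.6428
Real = 0.0766*(-0.766) = -0.0587
Imag = 0.0766*(-0.6428) = -0.0492

-0.0587 - 0.0492i


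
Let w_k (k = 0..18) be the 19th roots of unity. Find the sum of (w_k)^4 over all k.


The roots are w_k = w^k with w = e^(2*pi*i/19), and (w^k)^4 = (w^4)^k.
So S = 1 + u + u^2 + ... + u^(18) with u = w^4.
4 = 0*19 + 4, so 4 is not a multiple of 19: u = w^4 ≠ 1 (w is a primitive 19th root), while u^19 = (w^19)^4 = 1.
Geometric series: S = (1 - u^19)/(1 - u) = (1 - 1)/(1 - u) = 0

S = 0


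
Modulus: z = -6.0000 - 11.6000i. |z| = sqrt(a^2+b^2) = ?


|z| = sqrt((-6)^2 + (-11.6)^2) = sqrt(36 + 134.56) = sqrt(170.56) = 13.0599

|z| = 13.0599


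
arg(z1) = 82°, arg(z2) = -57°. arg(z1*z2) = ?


arg(z1*z2) = 82° - 57° = 25°
Normalized to (-180°, 180°]: 25°

25°


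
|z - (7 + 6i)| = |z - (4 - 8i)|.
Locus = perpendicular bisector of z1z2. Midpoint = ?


Equal distances means the locus is the perpendicular bisector of z1 and z2.
Midpoint = ((7+4)/2, (6+(-8))/2) = (5.5000, -1.0000)

Perpendicular bisector through (5.5000, -1.0000)


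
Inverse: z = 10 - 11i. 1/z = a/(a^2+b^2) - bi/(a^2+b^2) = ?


|z|^2 = 100+121 = 221
1/z = (10 + 11i)/221

1/z = 0.0452 + 0.0498i


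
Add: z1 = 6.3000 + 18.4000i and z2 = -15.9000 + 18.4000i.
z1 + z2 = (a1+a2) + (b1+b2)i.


Real: 6.3 - 15.9 = -9.6
Imag: 18.4 + 18.4 = 36.8

-9.6000 + 36.8000i


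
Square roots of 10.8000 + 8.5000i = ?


|z| = sqrt(116.64+72.25) = 13.7437
sqrt((|z|+a)/2) = sqrt((13.7437+10.8)/2) = sqrt(12.2719) = 3.5031
sqrt((|z|-a)/2) = sqrt((13.7437-10.8)/2) = sqrt(1.4719) = 1.2132

±(3.5031 + 1.2132i) i.e. 3.5031 + 1.2132i and -3.5031 - 1.2132i


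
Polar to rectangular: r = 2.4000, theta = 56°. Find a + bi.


a = 2.4000*cos(56°) = 2.4000*0.5592 = 1.3421
b = 2.4000*sin(56°) = 2.4000*0.82904 = 1.9897

1.3421 + 1.9897i


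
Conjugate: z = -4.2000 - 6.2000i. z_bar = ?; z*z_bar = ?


z_bar = -4.2000 + 6.2000i
z*z_bar = (-4.2)^2 + (-6.2)^2 = 17.64 + 38.44 = 56.08

z_bar = -4.2000 + 6.2000i, z*z_bar = 56.08


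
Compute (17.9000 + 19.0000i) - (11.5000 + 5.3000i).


Real: 17.9 - 11.5 = 6.4
Imag: 19 - 5.3 = 13.7

6.4000 + 13.7000i


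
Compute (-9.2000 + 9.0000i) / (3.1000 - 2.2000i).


Conjugate of z2 = 3.1000 + 2.2000i
Numerator: (-9.2000 + 9.0000i)(3.1000 + 2.2000i) = -48.3200 + 7.6600i
Denominator: 3.1^2 + (-2.2)^2 = 14.45
Result = (-48.3200 + 7.6600i)/14.45

-3.3439 + 0.5301i


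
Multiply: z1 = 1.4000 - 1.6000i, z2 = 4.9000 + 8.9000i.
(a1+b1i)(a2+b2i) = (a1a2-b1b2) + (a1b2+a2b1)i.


Real = 1.4*4.9 - (-1.6)*8.9 = 6.86 - (-14.24) = 21.1
Imag = 1.4*8.9 + 4.9*(-1.6) = 12.46 - (7.84) = 4.62

21.1000 + 4.6200i


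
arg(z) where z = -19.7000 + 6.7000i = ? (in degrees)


Re = -19.7, Im = 6.7
arg = atan2(6.7, -19.7) = 161.2168 degrees

arg(z) = 161.2168 degrees


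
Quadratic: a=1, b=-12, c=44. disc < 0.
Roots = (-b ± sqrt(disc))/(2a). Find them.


disc = (-12)^2 - 4*1*44 = 144 - 176 = -32
sqrt(|disc|) = sqrt(32) = 5.6569
Real part = 12/(2*1) = 6.0000
Imag part = 5.6569/(2*1) = 2.8284

6.0000 ± 2.8284i


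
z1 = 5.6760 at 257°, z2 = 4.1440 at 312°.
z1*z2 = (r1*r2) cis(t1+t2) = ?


r = 5.6760 * 4.1440 = 23.5213
theta = 257° + 312° = 569° = 209° (mod 360)

23.5213 cis(209°)


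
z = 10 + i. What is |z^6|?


|z| = sqrt(100+1) = sqrt(101) = 10.0499
|z^6| = |z|^6 = (sqrt(101))^6 = 101^3 = 1030301

|z^6| = 1030301


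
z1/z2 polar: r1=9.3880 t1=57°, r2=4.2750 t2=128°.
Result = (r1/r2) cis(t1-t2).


r = 9.3880 / 4.2750 = 2.1960
theta = 57° - 128° = -71° = 289° (mod 360)

2.1960 cis(289°)


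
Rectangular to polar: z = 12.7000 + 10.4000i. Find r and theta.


r = sqrt(161.29+108.16) = sqrt(269.45) = 16.4149
theta = atan2(10.4, 12.7) = 39.3140 degrees

r = 16.4149, theta = 39.3140 degrees


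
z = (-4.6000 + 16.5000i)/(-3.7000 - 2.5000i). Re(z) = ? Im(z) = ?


Multiply by conjugate: (-4.6000 + 16.5000i)(-3.7000 + 2.5000i) / ((-3.7)^2 + (-2.5)^2)
Numerator real = -4.6*(-3.7) + 16.5*(-2.5) = -24.23
Numerator imag = 16.5*(-3.7) - (-4.6)*(-2.5) = -72.55
Denominator = 19.94
Re(z) = -24.23/19.94 = -1.2151
Im(z) = -72.55/19.94 = -3.6384

Re(z) = -1.2151, Im(z) = -3.6384


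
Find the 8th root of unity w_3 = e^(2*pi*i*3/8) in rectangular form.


Angle = 360*3/8 = 135°
a = cos(135°) = -0.7071
b = sin(135°) = 0.7071

-0.7071 + 0.7071i


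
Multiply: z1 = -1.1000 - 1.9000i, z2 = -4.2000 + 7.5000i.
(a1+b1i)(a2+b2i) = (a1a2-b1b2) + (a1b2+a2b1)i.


Real = -1.1*(-4.2) - (-1.9)*7.5 = 4.62 - (-14.25) = 18.87
Imag = -1.1*7.5 - (4.2)*(-1.9) = -8.25 + 7.98 = -0.27

18.8700 - 0.2700i


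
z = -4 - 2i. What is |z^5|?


|z| = sqrt(16+4) = sqrt(20) = 4.4721
|z^5| = |z|^5 = (sqrt(20))^5 = 20^2 * sqrt(20) = 400*sqrt(20)

|z^5| = 400*sqrt(20) ≈ 1788.8544


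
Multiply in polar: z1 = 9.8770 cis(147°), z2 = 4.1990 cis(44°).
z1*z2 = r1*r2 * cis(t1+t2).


r = 9.8770 * 4.1990 = 41.4735
theta = 147° + 44° = 191° = 191° (mod 360)

41.4735 cis(191°)


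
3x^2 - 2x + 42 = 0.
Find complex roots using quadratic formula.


disc = (-2)^2 - 4*3*42 = 4 - 504 = -500
sqrt(|disc|) = sqrt(500) = 22.3607
Real part = 2/(2*3) = 0.3333
Imag part = 22.3607/(2*3) = 3.7268

0.3333 ± 3.7268i


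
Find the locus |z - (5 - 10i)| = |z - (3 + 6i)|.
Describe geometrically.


Equal distances means the locus is the perpendicular bisector of z1 and z2.
Midpoint = ((5+3)/2, (-10+6)/2) = (4.0000, -2.0000)

Perpendicular bisector through (4.0000, -2.0000)


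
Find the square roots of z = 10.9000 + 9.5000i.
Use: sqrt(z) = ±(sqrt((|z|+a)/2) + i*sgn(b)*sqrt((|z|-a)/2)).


|z| = sqrt(118.81+90.25) = 14.4589
sqrt((|z|+a)/2) = sqrt((14.4589+10.9)/2) = sqrt(12.6795) = 3.5608
sqrt((|z|-a)/2) = sqrt((14.4589-10.9)/2) = sqrt(1.7795) = 1.3340

±(3.5608 + 1.3340i) i.e. 3.5608 + 1.3340i and -3.5608 - 1.3340i


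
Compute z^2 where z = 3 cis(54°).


r^2 = 3^2 = 9
n*theta = 2*54° = 108° = 108° (mod 360)
a = 9*cos(108°) = -2.7812
b = 9*sin(108°) = 8.5595

9 cis(108°) = -2.7812 + 8.5595i


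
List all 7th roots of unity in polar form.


The 7th roots of unity are cis(360k/7°) for k=0..6
Angle step = 360/7 = 51.4286°
Primitive root: cis(51.4286°)
Primitive root = 0.6235 + 0.7818i

7 roots at angles: 0°, 51.4286°, 102.8571°, 154.2857°, 205.7143°, 257.1429°, 308.5714°


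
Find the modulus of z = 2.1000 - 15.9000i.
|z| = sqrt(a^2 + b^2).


|z| = sqrt(2.1^2 + (-15.9)^2) = sqrt(4.41 + 252.81) = sqrt(257.22) = 16.0381

|z| = 16.0381


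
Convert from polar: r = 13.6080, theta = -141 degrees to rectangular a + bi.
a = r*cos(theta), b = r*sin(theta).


a = 13.6080*cos(-141°) = 13.6080*(-0.777146) = -10.5754
b = 13.6080*sin(-141°) = 13.6080*(-0.62932) = -8.5638

-10.5754 - 8.5638i


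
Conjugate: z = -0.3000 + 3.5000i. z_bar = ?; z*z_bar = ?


z_bar = -0.3000 - 3.5000i
z*z_bar = (-0.3)^2 + 3.5^2 = 0.09 + 12.25 = 12.34

z_bar = -0.3000 - 3.5000i, z*z_bar = 12.34


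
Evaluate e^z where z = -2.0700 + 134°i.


e^-2.0700 = 0.1262
cos(134°) = -0.6947
sin(134°) = 0.7193
Real = 0.1262*(-0.6947) = -0.0877
Imag = 0.1262*0.7193 = 0.0908

-0.0877 + 0.0908i


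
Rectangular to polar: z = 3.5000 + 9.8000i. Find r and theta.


r = sqrt(12.25+96.04) = sqrt(108.29) = 10.4062
theta = atan2(9.8, 3.5) = 70.3462 degrees

r = 10.4062, theta = 70.3462 degrees


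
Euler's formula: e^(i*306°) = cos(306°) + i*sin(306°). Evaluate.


cos(306°) = 0.5878
sin(306°) = -0.8090

e^(i*306°) = 0.5878 - 0.8090i


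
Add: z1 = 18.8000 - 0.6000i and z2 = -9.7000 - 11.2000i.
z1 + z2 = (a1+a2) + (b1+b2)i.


Real: 18.8 - 9.7 = 9.1
Imag: -0.6 - 11.2 = -11.8

9.1000 - 11.8000i


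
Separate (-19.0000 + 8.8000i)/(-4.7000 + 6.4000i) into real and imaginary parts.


Multiply by conjugate: (-19.0000 + 8.8000i)(-4.7000 - 6.4000i) / ((-4.7)^2 + 6.4^2)
Numerator real = -19*(-4.7) + 8.8*6.4 = 145.62
Numerator imag = 8.8*(-4.7) - (-19)*6.4 = 80.24
Denominator = 63.05
Re(z) = 145.62/63.05 = 2.3096
Im(z) = 80.24/63.05 = 1.2726

Re(z) = 2.3096, Im(z) = 1.2726


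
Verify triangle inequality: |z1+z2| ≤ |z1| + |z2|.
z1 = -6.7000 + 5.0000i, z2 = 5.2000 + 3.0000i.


|z1| = sqrt((-6.7)^2 + 5^2) = sqrt(69.89) = 8.3600
|z2| = sqrt(5.2^2 + 3^2) = sqrt(36.04) = 6.0033
z1+z2 = -1.5000 + 8.0000i
|z1+z2| = sqrt(66.25) = 8.1394
|z1|+|z2| = 8.3600 + 6.0033 = 14.3633

|z1+z2| = 8.1394 ≤ |z1|+|z2| = 14.3633 (verified)


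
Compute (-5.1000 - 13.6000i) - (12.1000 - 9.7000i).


Real: -5.1 - 12.1 = -17.2
Imag: -13.6 + 9.7 = -3.9

-17.2000 - 3.9000i


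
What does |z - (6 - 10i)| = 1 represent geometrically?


|z - z0| = r is a circle with center z0 and radius r.
Center = (6, -10), radius = 1

Circle with center (6, -10) and radius 1


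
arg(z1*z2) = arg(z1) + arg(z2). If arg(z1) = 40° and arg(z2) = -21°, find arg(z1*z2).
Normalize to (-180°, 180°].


arg(z1*z2) = 40° - 21° = 19°
Normalized to (-180°, 180°]: 19°

19°


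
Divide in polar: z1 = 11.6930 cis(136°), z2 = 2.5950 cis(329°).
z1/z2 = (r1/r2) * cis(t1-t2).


r = 11.6930 / 2.5950 = 4.5060
theta = 136° - 329° = -193° = 167° (mod 360)

4.5060 cis(167°)


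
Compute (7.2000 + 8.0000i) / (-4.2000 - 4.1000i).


Conjugate of z2 = -4.2000 + 4.1000i
Numerator: (7.2000 + 8.0000i)(-4.2000 + 4.1000i) = -63.0400 - 4.0800i
Denominator: (-4.2)^2 + (-4.1)^2 = 34.45
Result = (-63.0400 - 4.0800i)/34.45

-1.8299 - 0.1184i


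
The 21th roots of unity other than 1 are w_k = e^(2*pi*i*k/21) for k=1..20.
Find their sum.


With w = e^(2*pi*i/21), all 21 of the 21th roots of unity w^0 = 1, w, ..., w^(20) sum to 0: 1 + w + ... + w^(20) = (1 - w^21)/(1 - w) = 0 since w^21 = 1, w ≠ 1.
Removing the root 1: w + w^2 + ... + w^(20) = 0 - 1 = -1

Sum = -1


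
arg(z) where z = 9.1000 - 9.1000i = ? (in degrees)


Re = 9.1, Im = -9.1
arg = atan2(-9.1, 9.1) = -45.0000 degrees

arg(z) = -45.0000 degrees


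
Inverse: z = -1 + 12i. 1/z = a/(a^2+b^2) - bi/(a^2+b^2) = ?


|z|^2 = 1+144 = 145
1/z = (-1 - 12i)/145

1/z = -0.0069 - 0.0828i


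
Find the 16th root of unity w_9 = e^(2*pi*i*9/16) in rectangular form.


Angle = 360*9/16 = 202.5°
a = cos(202.5°) = -0.9239
b = sin(202.5°) = -0.3827

-0.9239 - 0.3827i


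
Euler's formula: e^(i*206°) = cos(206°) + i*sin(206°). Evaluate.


cos(206°) = -0.8988
sin(206°) = -0.4384

e^(i*206°) = -0.8988 - 0.4384i


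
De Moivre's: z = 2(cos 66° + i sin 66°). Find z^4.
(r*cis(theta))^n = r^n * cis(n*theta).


r^4 = 2^4 = 16
n*theta = 4*66° = 264° = 264° (mod 360)
a = 16*cos(264°) = -1.6725
b = 16*sin(264°) = -15.9124

16 cis(264°) = -1.6725 - 15.9124i
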